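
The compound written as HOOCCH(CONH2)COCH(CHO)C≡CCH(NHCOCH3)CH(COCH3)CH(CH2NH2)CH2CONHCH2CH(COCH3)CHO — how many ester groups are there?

Reading the structure from left to right:
  HOOC: –COOH: carbonyl C bonded to –OH and C → carboxylic acid (the –OH is not a separate alcohol).
  CH(CONH2): pendant –CONH2: carbonyl C bonded to C and N → amide.
  CO: –C(=O)– with carbon on both sides → ketone.
  CH(CHO): pendant –CHO: carbonyl C bonded to C and H → aldehyde.
  C≡C: C≡C triple bond → alkyne.
  CH(NHCOCH3): pendant –NHC(=O)CH3: N bonded to a carbonyl → amide (not amine).
  CH(COCH3): pendant –COCH3: carbonyl C bonded to two carbons → ketone.
  CH(CH2NH2): pendant –CH2NH2: N on sp³ C, no adjacent C=O → amine.
  CH2CONHCH2: –C(=O)–N– linkage → amide (the N is not an amine).
  CH(COCH3): pendant –COCH3: carbonyl C bonded to two carbons → ketone.
  CHO: terminal –CHO: carbonyl C bonded to H and C → aldehyde.
No segment is a ester: HOOC is carboxylic acid, not ester; CO is ketone, not ester; CH(COCH3) is ketone, not ester. → 0.

0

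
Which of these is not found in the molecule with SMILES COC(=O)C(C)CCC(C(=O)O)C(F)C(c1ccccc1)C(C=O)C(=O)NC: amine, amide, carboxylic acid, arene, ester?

ester: present (CH3OOC — CH3O–C(=O)–: carbonyl C bonded to C and to –OCH3 → ester (not ketone + ether)).
carboxylic acid: present (CH(COOH) — pendant –COOH: carbonyl C bonded to C and –OH → carboxylic acid).
arene: present (CH(C6H5) — pendant –C6H5: benzene ring → arene).
amide: present (CONHCH3 — –C(=O)NHCH3: carbonyl C bonded to C and to N → amide (the N is not an amine)).
amine: absent. In CONHCH3, the nitrogen is bonded directly to a carbonyl carbon, making it part of an amide, not a free amine.

amine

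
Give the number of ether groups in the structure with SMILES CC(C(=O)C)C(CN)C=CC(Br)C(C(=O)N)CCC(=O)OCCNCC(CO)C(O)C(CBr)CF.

0

pendant –COCH3: carbonyl C bonded to two carbons → ketone.
pendant –CH2NH2: N on sp³ C, no adjacent C=O → amine.
C=C double bond → alkene.
halogen on an sp³ carbon → alkyl halide.
pendant –CONH2: carbonyl C bonded to C and N → amide.
–C(=O)–O–C with C on the carbonyl side → ester.
C–N–C with sp³ carbons and no adjacent C=O → amine (secondary).
pendant –CH2OH on an sp³ backbone C → alcohol.
–OH on an sp³ carbon → alcohol (secondary).
pendant –CH2X: halogen on sp³ carbon → alkyl halide.
halogen on an sp³ carbon → alkyl halide.
No segment is a ether: CH2COOCH2 is ester, not ether; CH(CH2OH) is alcohol, not ether; CH(OH) is alcohol, not ether. → 0.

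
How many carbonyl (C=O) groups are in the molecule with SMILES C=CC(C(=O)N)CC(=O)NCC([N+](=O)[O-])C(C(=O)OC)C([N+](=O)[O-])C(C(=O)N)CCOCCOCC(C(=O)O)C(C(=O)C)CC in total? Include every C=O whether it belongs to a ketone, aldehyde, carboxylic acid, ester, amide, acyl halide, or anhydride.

6

CH(CONH2): amide, 1 C=O (running total 1).
CH2CONHCH2: amide, 1 C=O (running total 2).
CH(COOCH3): ester, 1 C=O (running total 3).
CH(CONH2): amide, 1 C=O (running total 4).
CH(COOH): carboxylic acid, 1 C=O (running total 5).
CH(COCH3): ketone, 1 C=O (running total 6).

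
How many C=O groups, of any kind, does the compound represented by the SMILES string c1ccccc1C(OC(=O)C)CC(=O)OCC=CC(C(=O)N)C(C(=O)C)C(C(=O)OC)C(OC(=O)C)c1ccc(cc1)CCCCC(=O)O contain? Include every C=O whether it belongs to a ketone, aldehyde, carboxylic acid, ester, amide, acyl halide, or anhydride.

7

CH(OCOCH3): ester, 1 C=O (running total 1).
CH2COOCH2: ester, 1 C=O (running total 2).
CH(CONH2): amide, 1 C=O (running total 3).
CH(COCH3): ketone, 1 C=O (running total 4).
CH(COOCH3): ester, 1 C=O (running total 5).
CH(OCOCH3): ester, 1 C=O (running total 6).
COOH: carboxylic acid, 1 C=O (running total 7).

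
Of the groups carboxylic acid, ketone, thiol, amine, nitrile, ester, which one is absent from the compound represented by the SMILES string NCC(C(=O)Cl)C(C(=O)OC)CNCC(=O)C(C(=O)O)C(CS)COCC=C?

carboxylic acid: present (CH(COOH) — pendant –COOH: carbonyl C bonded to C and –OH → carboxylic acid).
amine: present (H2NCH2 — –NH2 on an sp³ carbon with no adjacent C=O → amine).
thiol: present (CH(CH2SH) — pendant –CH2SH → thiol).
ketone: present (CO — –C(=O)– with carbon on both sides → ketone).
ester: present (CH(COOCH3) — pendant –COOCH3: carbonyl C bonded to C and –OCH3 → ester).
nitrile: no segment matches this pattern.

nitrile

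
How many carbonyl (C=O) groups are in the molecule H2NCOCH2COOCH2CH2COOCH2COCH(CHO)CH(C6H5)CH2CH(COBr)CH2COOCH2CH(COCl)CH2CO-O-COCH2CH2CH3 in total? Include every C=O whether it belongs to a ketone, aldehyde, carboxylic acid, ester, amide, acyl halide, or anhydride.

10

H2NCO: amide, 1 C=O (running total 1).
CH2COOCH2: ester, 1 C=O (running total 2).
CH2COOCH2: ester, 1 C=O (running total 3).
CO: ketone, 1 C=O (running total 4).
CH(CHO): aldehyde, 1 C=O (running total 5).
CH(COBr): acyl halide, 1 C=O (running total 6).
CH2COOCH2: ester, 1 C=O (running total 7).
CH(COCl): acyl halide, 1 C=O (running total 8).
CH2CO-O-COCH2: anhydride, 2 C=O (running total 10).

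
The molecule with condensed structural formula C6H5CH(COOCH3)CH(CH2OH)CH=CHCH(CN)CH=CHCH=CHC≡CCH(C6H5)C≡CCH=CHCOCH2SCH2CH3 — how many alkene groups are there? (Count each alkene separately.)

C6H5– phenyl ring → arene.
pendant –COOCH3: carbonyl C bonded to C and –OCH3 → ester.
pendant –CH2OH on an sp³ backbone C → alcohol.
C=C double bond → alkene.
pendant –C≡N: nitrile.
C=C double bond → alkene.
C=C double bond → alkene.
C≡C triple bond → alkyne.
pendant –C6H5: benzene ring → arene.
C≡C triple bond → alkyne.
C=C double bond → alkene.
–C(=O)– with carbon on both sides → ketone.
C–S–C linkage → sulfide (thioether).
Alkene appears at: CH=CH, CH=CH, CH=CH, CH=CH → 4.

4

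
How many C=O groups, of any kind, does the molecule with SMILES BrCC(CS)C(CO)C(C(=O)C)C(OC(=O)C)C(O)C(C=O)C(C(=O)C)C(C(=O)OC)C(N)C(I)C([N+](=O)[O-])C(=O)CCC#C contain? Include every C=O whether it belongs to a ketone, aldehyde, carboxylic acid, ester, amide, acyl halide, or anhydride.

CH(COCH3): ketone, 1 C=O (running total 1).
CH(OCOCH3): ester, 1 C=O (running total 2).
CH(CHO): aldehyde, 1 C=O (running total 3).
CH(COCH3): ketone, 1 C=O (running total 4).
CH(COOCH3): ester, 1 C=O (running total 5).
CO: ketone, 1 C=O (running total 6).

6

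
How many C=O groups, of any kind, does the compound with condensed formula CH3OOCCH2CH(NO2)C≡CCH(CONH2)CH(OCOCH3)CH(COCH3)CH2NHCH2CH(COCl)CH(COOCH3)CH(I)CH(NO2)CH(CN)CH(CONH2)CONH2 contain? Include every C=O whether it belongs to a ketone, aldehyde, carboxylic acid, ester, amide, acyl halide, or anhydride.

8

CH3OOC: ester, 1 C=O (running total 1).
CH(CONH2): amide, 1 C=O (running total 2).
CH(OCOCH3): ester, 1 C=O (running total 3).
CH(COCH3): ketone, 1 C=O (running total 4).
CH(COCl): acyl halide, 1 C=O (running total 5).
CH(COOCH3): ester, 1 C=O (running total 6).
CH(CONH2): amide, 1 C=O (running total 7).
CONH2: amide, 1 C=O (running total 8).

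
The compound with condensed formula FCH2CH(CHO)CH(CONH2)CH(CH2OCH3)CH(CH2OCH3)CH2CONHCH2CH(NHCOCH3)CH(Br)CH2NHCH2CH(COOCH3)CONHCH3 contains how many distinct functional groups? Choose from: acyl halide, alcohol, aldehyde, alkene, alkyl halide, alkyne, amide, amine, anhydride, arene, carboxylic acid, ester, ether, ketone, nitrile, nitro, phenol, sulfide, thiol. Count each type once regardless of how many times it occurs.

6

Reading the structure from left to right:
  FCH2: halogen on an sp³ carbon → alkyl halide.
  CH(CHO): pendant –CHO: carbonyl C bonded to C and H → aldehyde.
  CH(CONH2): pendant –CONH2: carbonyl C bonded to C and N → amide.
  CH(CH2OCH3): pendant –CH2OCH3: C–O–C linkage → ether.
  CH(CH2OCH3): pendant –CH2OCH3: C–O–C linkage → ether.
  CH2CONHCH2: –C(=O)–N– linkage → amide (the N is not an amine).
  CH(NHCOCH3): pendant –NHC(=O)CH3: N bonded to a carbonyl → amide (not amine).
  CH(Br): halogen on an sp³ carbon → alkyl halide.
  CH2NHCH2: C–N–C with sp³ carbons and no adjacent C=O → amine (secondary).
  CH(COOCH3): pendant –COOCH3: carbonyl C bonded to C and –OCH3 → ester.
  CONHCH3: –C(=O)NHCH3: carbonyl C bonded to C and to N → amide (the N is not an amine).
Distinct types present: aldehyde, alkyl halide, amide, amine, ester, ether.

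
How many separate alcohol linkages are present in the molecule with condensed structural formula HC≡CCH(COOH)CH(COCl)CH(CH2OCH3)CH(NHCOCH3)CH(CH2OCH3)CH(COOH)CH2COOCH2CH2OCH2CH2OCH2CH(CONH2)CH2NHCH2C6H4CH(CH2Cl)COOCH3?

0

C≡C triple bond → alkyne.
pendant –COOH: carbonyl C bonded to C and –OH → carboxylic acid.
pendant –C(=O)X: carbonyl C bonded to C and halogen → acyl halide.
pendant –CH2OCH3: C–O–C linkage → ether.
pendant –NHC(=O)CH3: N bonded to a carbonyl → amide (not amine).
pendant –CH2OCH3: C–O–C linkage → ether.
pendant –COOH: carbonyl C bonded to C and –OH → carboxylic acid.
–C(=O)–O–C with C on the carbonyl side → ester.
C–O–C with sp³ carbons on both sides and no adjacent C=O → ether.
C–O–C with sp³ carbons on both sides and no adjacent C=O → ether.
pendant –CONH2: carbonyl C bonded to C and N → amide.
C–N–C with sp³ carbons and no adjacent C=O → amine (secondary).
para-disubstituted benzene ring → arene.
pendant –CH2X: halogen on sp³ carbon → alkyl halide.
–C(=O)OCH3: carbonyl C bonded to C and to –OCH3 → ester (not ketone + ether).
No segment is a alcohol: CH(COOH) is carboxylic acid, not alcohol; CH(CH2OCH3) is ether, not alcohol; CH(CH2OCH3) is ether, not alcohol. → 0.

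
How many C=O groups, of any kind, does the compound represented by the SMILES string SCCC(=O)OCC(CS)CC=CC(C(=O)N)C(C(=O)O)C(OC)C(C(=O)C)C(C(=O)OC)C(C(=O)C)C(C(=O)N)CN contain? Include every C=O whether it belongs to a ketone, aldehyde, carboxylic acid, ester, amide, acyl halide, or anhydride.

CH2COOCH2: ester, 1 C=O (running total 1).
CH(CONH2): amide, 1 C=O (running total 2).
CH(COOH): carboxylic acid, 1 C=O (running total 3).
CH(COCH3): ketone, 1 C=O (running total 4).
CH(COOCH3): ester, 1 C=O (running total 5).
CH(COCH3): ketone, 1 C=O (running total 6).
CH(CONH2): amide, 1 C=O (running total 7).

7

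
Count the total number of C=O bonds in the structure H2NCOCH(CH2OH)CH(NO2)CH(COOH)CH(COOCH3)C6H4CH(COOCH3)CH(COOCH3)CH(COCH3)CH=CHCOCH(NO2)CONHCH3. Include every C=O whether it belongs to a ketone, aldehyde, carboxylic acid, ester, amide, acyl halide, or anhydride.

8

H2NCO: amide, 1 C=O (running total 1).
CH(COOH): carboxylic acid, 1 C=O (running total 2).
CH(COOCH3): ester, 1 C=O (running total 3).
CH(COOCH3): ester, 1 C=O (running total 4).
CH(COOCH3): ester, 1 C=O (running total 5).
CH(COCH3): ketone, 1 C=O (running total 6).
CO: ketone, 1 C=O (running total 7).
CONHCH3: amide, 1 C=O (running total 8).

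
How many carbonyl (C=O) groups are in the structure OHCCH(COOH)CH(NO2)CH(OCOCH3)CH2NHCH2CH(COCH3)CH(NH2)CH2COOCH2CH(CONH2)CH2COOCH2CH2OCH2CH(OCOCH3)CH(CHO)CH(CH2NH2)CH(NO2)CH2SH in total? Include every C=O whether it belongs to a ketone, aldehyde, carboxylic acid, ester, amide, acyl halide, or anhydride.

OHC: aldehyde, 1 C=O (running total 1).
CH(COOH): carboxylic acid, 1 C=O (running total 2).
CH(OCOCH3): ester, 1 C=O (running total 3).
CH(COCH3): ketone, 1 C=O (running total 4).
CH2COOCH2: ester, 1 C=O (running total 5).
CH(CONH2): amide, 1 C=O (running total 6).
CH2COOCH2: ester, 1 C=O (running total 7).
CH(OCOCH3): ester, 1 C=O (running total 8).
CH(CHO): aldehyde, 1 C=O (running total 9).

9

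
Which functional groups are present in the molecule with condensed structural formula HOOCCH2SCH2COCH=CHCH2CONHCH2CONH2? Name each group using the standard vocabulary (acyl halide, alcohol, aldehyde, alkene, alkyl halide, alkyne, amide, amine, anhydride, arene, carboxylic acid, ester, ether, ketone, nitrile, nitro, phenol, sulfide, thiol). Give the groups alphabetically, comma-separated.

alkene, amide, carboxylic acid, ketone, sulfide

–COOH: carbonyl C bonded to –OH and C → carboxylic acid (the –OH is not a separate alcohol).
C–S–C linkage → sulfide (thioether).
–C(=O)– with carbon on both sides → ketone.
C=C double bond → alkene.
–C(=O)–N– linkage → amide (the N is not an amine).
–C(=O)NH2: carbonyl C bonded to C and to N → amide (the N is not a separate amine).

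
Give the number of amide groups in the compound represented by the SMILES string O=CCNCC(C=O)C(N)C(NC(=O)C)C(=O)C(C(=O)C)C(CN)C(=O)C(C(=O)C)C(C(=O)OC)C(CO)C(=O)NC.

2

terminal –CHO: carbonyl C bonded to H and C → aldehyde.
C–N–C with sp³ carbons and no adjacent C=O → amine (secondary).
pendant –CHO: carbonyl C bonded to C and H → aldehyde.
–NH2 on an sp³ carbon with no adjacent C=O → amine.
pendant –NHC(=O)CH3: N bonded to a carbonyl → amide (not amine).
–C(=O)– with carbon on both sides → ketone.
pendant –COCH3: carbonyl C bonded to two carbons → ketone.
pendant –CH2NH2: N on sp³ C, no adjacent C=O → amine.
–C(=O)– with carbon on both sides → ketone.
pendant –COCH3: carbonyl C bonded to two carbons → ketone.
pendant –COOCH3: carbonyl C bonded to C and –OCH3 → ester.
pendant –CH2OH on an sp³ backbone C → alcohol.
–C(=O)NHCH3: carbonyl C bonded to C and to N → amide (the N is not an amine).
Amide appears at: CH(NHCOCH3), CONHCH3 → 2.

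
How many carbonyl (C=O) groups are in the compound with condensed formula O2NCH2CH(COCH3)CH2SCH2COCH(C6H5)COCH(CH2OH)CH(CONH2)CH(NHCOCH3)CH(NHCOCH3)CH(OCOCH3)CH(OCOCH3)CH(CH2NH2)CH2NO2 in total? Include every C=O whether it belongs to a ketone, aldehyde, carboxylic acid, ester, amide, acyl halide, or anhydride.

CH(COCH3): ketone, 1 C=O (running total 1).
CO: ketone, 1 C=O (running total 2).
CO: ketone, 1 C=O (running total 3).
CH(CONH2): amide, 1 C=O (running total 4).
CH(NHCOCH3): amide, 1 C=O (running total 5).
CH(NHCOCH3): amide, 1 C=O (running total 6).
CH(OCOCH3): ester, 1 C=O (running total 7).
CH(OCOCH3): ester, 1 C=O (running total 8).

8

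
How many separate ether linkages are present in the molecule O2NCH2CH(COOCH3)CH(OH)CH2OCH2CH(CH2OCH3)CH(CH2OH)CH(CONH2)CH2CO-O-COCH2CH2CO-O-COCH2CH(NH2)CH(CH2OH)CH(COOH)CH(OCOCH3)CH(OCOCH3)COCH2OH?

2

Taking each segment in turn:
  O2NCH2: –NO2 on carbon → nitro group.
  CH(COOCH3): pendant –COOCH3: carbonyl C bonded to C and –OCH3 → ester.
  CH(OH): –OH on an sp³ carbon → alcohol (secondary).
  CH2OCH2: C–O–C with sp³ carbons on both sides and no adjacent C=O → ether.
  CH(CH2OCH3): pendant –CH2OCH3: C–O–C linkage → ether.
  CH(CH2OH): pendant –CH2OH on an sp³ backbone C → alcohol.
  CH(CONH2): pendant –CONH2: carbonyl C bonded to C and N → amide.
  CH2CO-O-COCH2: two acyl groups sharing one oxygen, –C(=O)–O–C(=O)– → anhydride.
  CH2CO-O-COCH2: two acyl groups sharing one oxygen, –C(=O)–O–C(=O)– → anhydride.
  CH(NH2): –NH2 on an sp³ carbon with no adjacent C=O → amine.
  CH(CH2OH): pendant –CH2OH on an sp³ backbone C → alcohol.
  CH(COOH): pendant –COOH: carbonyl C bonded to C and –OH → carboxylic acid.
  CH(OCOCH3): pendant –OC(=O)CH3: an acyloxy group → ester.
  CH(OCOCH3): pendant –OC(=O)CH3: an acyloxy group → ester.
  CO: –C(=O)– with carbon on both sides → ketone.
  CH2OH: –OH on an sp³ carbon → alcohol.
Ether appears at: CH2OCH2, CH(CH2OCH3) → 2.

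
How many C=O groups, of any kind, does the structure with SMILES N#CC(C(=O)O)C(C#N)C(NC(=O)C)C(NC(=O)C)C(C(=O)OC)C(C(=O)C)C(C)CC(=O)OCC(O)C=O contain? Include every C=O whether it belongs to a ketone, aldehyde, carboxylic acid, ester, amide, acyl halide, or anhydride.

7

CH(COOH): carboxylic acid, 1 C=O (running total 1).
CH(NHCOCH3): amide, 1 C=O (running total 2).
CH(NHCOCH3): amide, 1 C=O (running total 3).
CH(COOCH3): ester, 1 C=O (running total 4).
CH(COCH3): ketone, 1 C=O (running total 5).
CH2COOCH2: ester, 1 C=O (running total 6).
CHO: aldehyde, 1 C=O (running total 7).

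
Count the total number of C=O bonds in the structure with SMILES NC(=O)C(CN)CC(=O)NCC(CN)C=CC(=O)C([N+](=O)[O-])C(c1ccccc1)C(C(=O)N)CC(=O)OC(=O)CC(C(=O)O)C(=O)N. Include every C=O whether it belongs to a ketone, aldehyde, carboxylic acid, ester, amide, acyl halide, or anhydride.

8

H2NCO: amide, 1 C=O (running total 1).
CH2CONHCH2: amide, 1 C=O (running total 2).
CO: ketone, 1 C=O (running total 3).
CH(CONH2): amide, 1 C=O (running total 4).
CH2CO-O-COCH2: anhydride, 2 C=O (running total 6).
CH(COOH): carboxylic acid, 1 C=O (running total 7).
CONH2: amide, 1 C=O (running total 8).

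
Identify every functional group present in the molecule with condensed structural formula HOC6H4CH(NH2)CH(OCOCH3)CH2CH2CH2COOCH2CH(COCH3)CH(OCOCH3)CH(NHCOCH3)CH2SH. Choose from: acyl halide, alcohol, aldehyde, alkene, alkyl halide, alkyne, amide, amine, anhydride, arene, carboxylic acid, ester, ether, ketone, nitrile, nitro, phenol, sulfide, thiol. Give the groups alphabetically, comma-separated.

amide, amine, arene, ester, ketone, phenol, thiol

–OH attached directly to an aromatic ring → phenol (not alcohol); the ring itself is an arene.
–NH2 on an sp³ carbon with no adjacent C=O → amine.
pendant –OC(=O)CH3: an acyloxy group → ester.
–C(=O)–O–C with C on the carbonyl side → ester.
pendant –COCH3: carbonyl C bonded to two carbons → ketone.
pendant –OC(=O)CH3: an acyloxy group → ester.
pendant –NHC(=O)CH3: N bonded to a carbonyl → amide (not amine).
–SH on an sp³ carbon → thiol.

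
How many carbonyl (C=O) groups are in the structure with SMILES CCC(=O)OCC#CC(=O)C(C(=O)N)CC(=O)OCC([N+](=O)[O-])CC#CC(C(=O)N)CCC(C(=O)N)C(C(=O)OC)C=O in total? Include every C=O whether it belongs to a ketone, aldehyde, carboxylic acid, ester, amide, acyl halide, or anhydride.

CH2COOCH2: ester, 1 C=O (running total 1).
CO: ketone, 1 C=O (running total 2).
CH(CONH2): amide, 1 C=O (running total 3).
CH2COOCH2: ester, 1 C=O (running total 4).
CH(CONH2): amide, 1 C=O (running total 5).
CH(CONH2): amide, 1 C=O (running total 6).
CH(COOCH3): ester, 1 C=O (running total 7).
CHO: aldehyde, 1 C=O (running total 8).

8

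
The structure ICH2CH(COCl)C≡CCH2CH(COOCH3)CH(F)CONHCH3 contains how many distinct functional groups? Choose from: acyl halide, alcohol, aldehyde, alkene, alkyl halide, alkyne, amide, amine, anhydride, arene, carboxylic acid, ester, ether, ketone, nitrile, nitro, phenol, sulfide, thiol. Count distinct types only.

5

Reading the structure from left to right:
  ICH2: halogen on an sp³ carbon → alkyl halide.
  CH(COCl): pendant –C(=O)X: carbonyl C bonded to C and halogen → acyl halide.
  C≡C: C≡C triple bond → alkyne.
  CH(COOCH3): pendant –COOCH3: carbonyl C bonded to C and –OCH3 → ester.
  CH(F): halogen on an sp³ carbon → alkyl halide.
  CONHCH3: –C(=O)NHCH3: carbonyl C bonded to C and to N → amide (the N is not an amine).
Distinct types present: acyl halide, alkyl halide, alkyne, amide, ester.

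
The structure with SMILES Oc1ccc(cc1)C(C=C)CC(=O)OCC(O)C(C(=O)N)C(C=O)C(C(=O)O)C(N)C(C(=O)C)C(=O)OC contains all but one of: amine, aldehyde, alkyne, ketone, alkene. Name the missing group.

amine: present (CH(NH2) — –NH2 on an sp³ carbon with no adjacent C=O → amine).
aldehyde: present (CH(CHO) — pendant –CHO: carbonyl C bonded to C and H → aldehyde).
ketone: present (CH(COCH3) — pendant –COCH3: carbonyl C bonded to two carbons → ketone).
alkene: present (CH(CH=CH2) — pendant –CH=CH2: C=C double bond → alkene).
alkyne: no segment matches this pattern.

alkyne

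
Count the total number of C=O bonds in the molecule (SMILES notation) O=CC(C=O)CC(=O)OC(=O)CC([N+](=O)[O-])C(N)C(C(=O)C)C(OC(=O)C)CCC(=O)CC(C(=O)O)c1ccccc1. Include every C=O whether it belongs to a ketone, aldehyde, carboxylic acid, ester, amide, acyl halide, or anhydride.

OHC: aldehyde, 1 C=O (running total 1).
CH(CHO): aldehyde, 1 C=O (running total 2).
CH2CO-O-COCH2: anhydride, 2 C=O (running total 4).
CH(COCH3): ketone, 1 C=O (running total 5).
CH(OCOCH3): ester, 1 C=O (running total 6).
CO: ketone, 1 C=O (running total 7).
CH(COOH): carboxylic acid, 1 C=O (running total 8).

8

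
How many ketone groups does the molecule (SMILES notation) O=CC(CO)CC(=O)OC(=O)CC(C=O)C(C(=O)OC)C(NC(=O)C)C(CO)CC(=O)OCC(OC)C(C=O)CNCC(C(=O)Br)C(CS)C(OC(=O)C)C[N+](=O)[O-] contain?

0

Reading the structure from left to right:
  OHC: terminal –CHO: carbonyl C bonded to H and C → aldehyde.
  CH(CH2OH): pendant –CH2OH on an sp³ backbone C → alcohol.
  CH2CO-O-COCH2: two acyl groups sharing one oxygen, –C(=O)–O–C(=O)– → anhydride.
  CH(CHO): pendant –CHO: carbonyl C bonded to C and H → aldehyde.
  CH(COOCH3): pendant –COOCH3: carbonyl C bonded to C and –OCH3 → ester.
  CH(NHCOCH3): pendant –NHC(=O)CH3: N bonded to a carbonyl → amide (not amine).
  CH(CH2OH): pendant –CH2OH on an sp³ backbone C → alcohol.
  CH2COOCH2: –C(=O)–O–C with C on the carbonyl side → ester.
  CH(OCH3): pendant –OCH3: C–O–C with sp³ C, no adjacent C=O → ether.
  CH(CHO): pendant –CHO: carbonyl C bonded to C and H → aldehyde.
  CH2NHCH2: C–N–C with sp³ carbons and no adjacent C=O → amine (secondary).
  CH(COBr): pendant –C(=O)X: carbonyl C bonded to C and halogen → acyl halide.
  CH(CH2SH): pendant –CH2SH → thiol.
  CH(OCOCH3): pendant –OC(=O)CH3: an acyloxy group → ester.
  CH2NO2: –NO2 on carbon → nitro group.
No segment is a ketone: OHC is aldehyde, not ketone; CH2CO-O-COCH2 is anhydride, not ketone; CH(CHO) is aldehyde, not ketone. → 0.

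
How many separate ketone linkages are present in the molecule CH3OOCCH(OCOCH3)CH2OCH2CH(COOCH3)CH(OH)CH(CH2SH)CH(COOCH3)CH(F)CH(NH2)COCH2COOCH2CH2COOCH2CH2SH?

Taking each segment in turn:
  CH3OOC: CH3O–C(=O)–: carbonyl C bonded to C and to –OCH3 → ester (not ketone + ether).
  CH(OCOCH3): pendant –OC(=O)CH3: an acyloxy group → ester.
  CH2OCH2: C–O–C with sp³ carbons on both sides and no adjacent C=O → ether.
  CH(COOCH3): pendant –COOCH3: carbonyl C bonded to C and –OCH3 → ester.
  CH(OH): –OH on an sp³ carbon → alcohol (secondary).
  CH(CH2SH): pendant –CH2SH → thiol.
  CH(COOCH3): pendant –COOCH3: carbonyl C bonded to C and –OCH3 → ester.
  CH(F): halogen on an sp³ carbon → alkyl halide.
  CH(NH2): –NH2 on an sp³ carbon with no adjacent C=O → amine.
  CO: –C(=O)– with carbon on both sides → ketone.
  CH2COOCH2: –C(=O)–O–C with C on the carbonyl side → ester.
  CH2COOCH2: –C(=O)–O–C with C on the carbonyl side → ester.
  CH2SH: –SH on an sp³ carbon → thiol.
Ketone appears at: CO → 1.

1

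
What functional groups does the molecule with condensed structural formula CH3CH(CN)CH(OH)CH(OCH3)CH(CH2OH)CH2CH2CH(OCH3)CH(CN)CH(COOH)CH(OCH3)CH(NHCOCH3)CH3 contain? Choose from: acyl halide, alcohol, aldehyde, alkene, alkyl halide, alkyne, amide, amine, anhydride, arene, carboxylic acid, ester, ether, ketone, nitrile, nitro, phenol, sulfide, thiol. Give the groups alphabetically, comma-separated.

Reading the structure from left to right:
  CH(CN): pendant –C≡N: nitrile.
  CH(OH): –OH on an sp³ carbon → alcohol (secondary).
  CH(OCH3): pendant –OCH3: C–O–C with sp³ C, no adjacent C=O → ether.
  CH(CH2OH): pendant –CH2OH on an sp³ backbone C → alcohol.
  CH(OCH3): pendant –OCH3: C–O–C with sp³ C, no adjacent C=O → ether.
  CH(CN): pendant –C≡N: nitrile.
  CH(COOH): pendant –COOH: carbonyl C bonded to C and –OH → carboxylic acid.
  CH(OCH3): pendant –OCH3: C–O–C with sp³ C, no adjacent C=O → ether.
  CH(NHCOCH3): pendant –NHC(=O)CH3: N bonded to a carbonyl → amide (not amine).

alcohol, amide, carboxylic acid, ether, nitrile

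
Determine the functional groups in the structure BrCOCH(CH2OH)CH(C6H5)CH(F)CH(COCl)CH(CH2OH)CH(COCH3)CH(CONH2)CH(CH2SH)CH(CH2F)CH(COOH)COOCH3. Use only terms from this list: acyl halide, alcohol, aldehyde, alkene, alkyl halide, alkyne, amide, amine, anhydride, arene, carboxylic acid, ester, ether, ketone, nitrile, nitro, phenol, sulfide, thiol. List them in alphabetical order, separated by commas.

acyl halide, alcohol, alkyl halide, amide, arene, carboxylic acid, ester, ketone, thiol

Reading the structure from left to right:
  BrCO: –C(=O)Br: carbonyl C bonded to C and to a halogen → acyl halide (not alkyl halide).
  CH(CH2OH): pendant –CH2OH on an sp³ backbone C → alcohol.
  CH(C6H5): pendant –C6H5: benzene ring → arene.
  CH(F): halogen on an sp³ carbon → alkyl halide.
  CH(COCl): pendant –C(=O)X: carbonyl C bonded to C and halogen → acyl halide.
  CH(CH2OH): pendant –CH2OH on an sp³ backbone C → alcohol.
  CH(COCH3): pendant –COCH3: carbonyl C bonded to two carbons → ketone.
  CH(CONH2): pendant –CONH2: carbonyl C bonded to C and N → amide.
  CH(CH2SH): pendant –CH2SH → thiol.
  CH(CH2F): pendant –CH2X: halogen on sp³ carbon → alkyl halide.
  CH(COOH): pendant –COOH: carbonyl C bonded to C and –OH → carboxylic acid.
  COOCH3: –C(=O)OCH3: carbonyl C bonded to C and to –OCH3 → ester (not ketone + ether).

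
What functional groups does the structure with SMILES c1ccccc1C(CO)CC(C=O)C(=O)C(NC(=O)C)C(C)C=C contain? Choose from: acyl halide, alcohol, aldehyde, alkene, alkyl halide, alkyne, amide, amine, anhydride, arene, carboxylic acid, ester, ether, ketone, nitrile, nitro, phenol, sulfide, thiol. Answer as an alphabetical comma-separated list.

C6H5– phenyl ring → arene.
pendant –CH2OH on an sp³ backbone C → alcohol.
pendant –CHO: carbonyl C bonded to C and H → aldehyde.
–C(=O)– with carbon on both sides → ketone.
pendant –NHC(=O)CH3: N bonded to a carbonyl → amide (not amine).
C=C double bond → alkene.

alcohol, aldehyde, alkene, amide, arene, ketone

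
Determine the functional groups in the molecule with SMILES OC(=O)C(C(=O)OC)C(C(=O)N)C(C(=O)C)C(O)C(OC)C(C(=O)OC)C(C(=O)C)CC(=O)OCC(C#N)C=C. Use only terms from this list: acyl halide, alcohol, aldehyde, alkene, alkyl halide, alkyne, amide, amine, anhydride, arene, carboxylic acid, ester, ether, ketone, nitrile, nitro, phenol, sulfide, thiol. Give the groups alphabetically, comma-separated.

alcohol, alkene, amide, carboxylic acid, ester, ether, ketone, nitrile

Taking each segment in turn:
  HOOC: –COOH: carbonyl C bonded to –OH and C → carboxylic acid (the –OH is not a separate alcohol).
  CH(COOCH3): pendant –COOCH3: carbonyl C bonded to C and –OCH3 → ester.
  CH(CONH2): pendant –CONH2: carbonyl C bonded to C and N → amide.
  CH(COCH3): pendant –COCH3: carbonyl C bonded to two carbons → ketone.
  CH(OH): –OH on an sp³ carbon → alcohol (secondary).
  CH(OCH3): pendant –OCH3: C–O–C with sp³ C, no adjacent C=O → ether.
  CH(COOCH3): pendant –COOCH3: carbonyl C bonded to C and –OCH3 → ester.
  CH(COCH3): pendant –COCH3: carbonyl C bonded to two carbons → ketone.
  CH2COOCH2: –C(=O)–O–C with C on the carbonyl side → ester.
  CH(CN): pendant –C≡N: nitrile.
  CH=CH2: C=C double bond → alkene.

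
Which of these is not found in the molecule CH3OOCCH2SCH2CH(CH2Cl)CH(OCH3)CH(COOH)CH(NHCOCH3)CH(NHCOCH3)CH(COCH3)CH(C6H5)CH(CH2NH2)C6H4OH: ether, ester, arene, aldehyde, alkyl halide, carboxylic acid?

aldehyde

carboxylic acid: present (CH(COOH) — pendant –COOH: carbonyl C bonded to C and –OH → carboxylic acid).
ether: present (CH(OCH3) — pendant –OCH3: C–O–C with sp³ C, no adjacent C=O → ether).
arene: present (CH(C6H5) — pendant –C6H5: benzene ring → arene).
alkyl halide: present (CH(CH2Cl) — pendant –CH2X: halogen on sp³ carbon → alkyl halide).
ester: present (CH3OOC — CH3O–C(=O)–: carbonyl C bonded to C and to –OCH3 → ester (not ketone + ether)).
aldehyde: absent. In CH(COCH3), the carbonyl carbon is bonded to two carbons, so it is a ketone, not an aldehyde. In CH(COOH), the carbonyl carbon bears –OH, not –H, so it is a carboxylic acid.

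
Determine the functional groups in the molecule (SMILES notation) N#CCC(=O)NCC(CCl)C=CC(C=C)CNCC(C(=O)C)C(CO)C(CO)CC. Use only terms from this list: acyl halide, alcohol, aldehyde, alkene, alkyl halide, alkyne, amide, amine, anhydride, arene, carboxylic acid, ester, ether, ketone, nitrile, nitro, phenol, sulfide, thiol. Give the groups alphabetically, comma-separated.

N≡C–: carbon triple-bonded to nitrogen → nitrile.
–C(=O)–N– linkage → amide (the N is not an amine).
pendant –CH2X: halogen on sp³ carbon → alkyl halide.
C=C double bond → alkene.
pendant –CH=CH2: C=C double bond → alkene.
C–N–C with sp³ carbons and no adjacent C=O → amine (secondary).
pendant –COCH3: carbonyl C bonded to two carbons → ketone.
pendant –CH2OH on an sp³ backbone C → alcohol.
pendant –CH2OH on an sp³ backbone C → alcohol.

alcohol, alkene, alkyl halide, amide, amine, ketone, nitrile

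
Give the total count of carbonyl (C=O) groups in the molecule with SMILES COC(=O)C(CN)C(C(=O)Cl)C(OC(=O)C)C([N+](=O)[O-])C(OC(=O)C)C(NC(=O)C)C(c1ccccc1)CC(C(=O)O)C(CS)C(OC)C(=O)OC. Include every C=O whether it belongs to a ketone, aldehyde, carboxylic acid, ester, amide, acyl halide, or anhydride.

7

CH3OOC: ester, 1 C=O (running total 1).
CH(COCl): acyl halide, 1 C=O (running total 2).
CH(OCOCH3): ester, 1 C=O (running total 3).
CH(OCOCH3): ester, 1 C=O (running total 4).
CH(NHCOCH3): amide, 1 C=O (running total 5).
CH(COOH): carboxylic acid, 1 C=O (running total 6).
COOCH3: ester, 1 C=O (running total 7).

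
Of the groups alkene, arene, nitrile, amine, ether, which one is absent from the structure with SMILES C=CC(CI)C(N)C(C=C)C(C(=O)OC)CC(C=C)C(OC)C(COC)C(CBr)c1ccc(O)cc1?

alkene: present (CH2=CH — C=C double bond → alkene).
amine: present (CH(NH2) — –NH2 on an sp³ carbon with no adjacent C=O → amine).
ether: present (CH(OCH3) — pendant –OCH3: C–O–C with sp³ C, no adjacent C=O → ether).
arene: present (C6H4OH — –OH attached directly to an aromatic ring → phenol (not alcohol); the ring itself is an arene).
nitrile: no segment matches this pattern.

nitrile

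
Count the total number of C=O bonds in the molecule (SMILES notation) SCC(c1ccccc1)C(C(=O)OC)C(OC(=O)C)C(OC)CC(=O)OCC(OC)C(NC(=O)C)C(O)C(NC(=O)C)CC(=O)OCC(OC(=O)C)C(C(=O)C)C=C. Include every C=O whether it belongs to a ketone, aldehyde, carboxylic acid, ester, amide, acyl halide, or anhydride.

CH(COOCH3): ester, 1 C=O (running total 1).
CH(OCOCH3): ester, 1 C=O (running total 2).
CH2COOCH2: ester, 1 C=O (running total 3).
CH(NHCOCH3): amide, 1 C=O (running total 4).
CH(NHCOCH3): amide, 1 C=O (running total 5).
CH2COOCH2: ester, 1 C=O (running total 6).
CH(OCOCH3): ester, 1 C=O (running total 7).
CH(COCH3): ketone, 1 C=O (running total 8).

8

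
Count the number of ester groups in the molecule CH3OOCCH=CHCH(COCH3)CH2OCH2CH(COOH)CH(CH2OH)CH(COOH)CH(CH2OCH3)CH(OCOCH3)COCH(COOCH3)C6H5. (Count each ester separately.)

3

Taking each segment in turn:
  CH3OOC: CH3O–C(=O)–: carbonyl C bonded to C and to –OCH3 → ester (not ketone + ether).
  CH=CH: C=C double bond → alkene.
  CH(COCH3): pendant –COCH3: carbonyl C bonded to two carbons → ketone.
  CH2OCH2: C–O–C with sp³ carbons on both sides and no adjacent C=O → ether.
  CH(COOH): pendant –COOH: carbonyl C bonded to C and –OH → carboxylic acid.
  CH(CH2OH): pendant –CH2OH on an sp³ backbone C → alcohol.
  CH(COOH): pendant –COOH: carbonyl C bonded to C and –OH → carboxylic acid.
  CH(CH2OCH3): pendant –CH2OCH3: C–O–C linkage → ether.
  CH(OCOCH3): pendant –OC(=O)CH3: an acyloxy group → ester.
  CO: –C(=O)– with carbon on both sides → ketone.
  CH(COOCH3): pendant –COOCH3: carbonyl C bonded to C and –OCH3 → ester.
  C6H5: –C6H5 phenyl ring → arene.
Ester appears at: CH3OOC, CH(OCOCH3), CH(COOCH3) → 3.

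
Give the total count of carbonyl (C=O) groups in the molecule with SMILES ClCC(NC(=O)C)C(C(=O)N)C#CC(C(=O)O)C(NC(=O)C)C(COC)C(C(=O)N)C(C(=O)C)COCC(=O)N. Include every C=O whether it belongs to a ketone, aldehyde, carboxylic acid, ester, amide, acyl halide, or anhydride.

7

CH(NHCOCH3): amide, 1 C=O (running total 1).
CH(CONH2): amide, 1 C=O (running total 2).
CH(COOH): carboxylic acid, 1 C=O (running total 3).
CH(NHCOCH3): amide, 1 C=O (running total 4).
CH(CONH2): amide, 1 C=O (running total 5).
CH(COCH3): ketone, 1 C=O (running total 6).
CONH2: amide, 1 C=O (running total 7).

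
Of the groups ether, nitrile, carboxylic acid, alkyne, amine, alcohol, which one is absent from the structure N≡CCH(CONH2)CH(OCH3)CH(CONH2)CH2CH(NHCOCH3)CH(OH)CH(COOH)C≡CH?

amine

nitrile: present (N≡C — N≡C–: carbon triple-bonded to nitrogen → nitrile).
carboxylic acid: present (CH(COOH) — pendant –COOH: carbonyl C bonded to C and –OH → carboxylic acid).
alkyne: present (C≡CH — C≡C triple bond → alkyne).
alcohol: present (CH(OH) — –OH on an sp³ carbon → alcohol (secondary)).
ether: present (CH(OCH3) — pendant –OCH3: C–O–C with sp³ C, no adjacent C=O → ether).
amine: absent. In each of CH(CONH2) and CH(NHCOCH3), the nitrogen is bonded directly to a carbonyl carbon, making it part of an amide, not a free amine.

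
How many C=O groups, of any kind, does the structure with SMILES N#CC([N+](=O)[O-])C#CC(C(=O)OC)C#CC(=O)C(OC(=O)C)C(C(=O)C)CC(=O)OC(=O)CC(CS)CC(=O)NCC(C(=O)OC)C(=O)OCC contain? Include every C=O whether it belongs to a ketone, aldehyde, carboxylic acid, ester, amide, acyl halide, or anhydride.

9

CH(COOCH3): ester, 1 C=O (running total 1).
CO: ketone, 1 C=O (running total 2).
CH(OCOCH3): ester, 1 C=O (running total 3).
CH(COCH3): ketone, 1 C=O (running total 4).
CH2CO-O-COCH2: anhydride, 2 C=O (running total 6).
CH2CONHCH2: amide, 1 C=O (running total 7).
CH(COOCH3): ester, 1 C=O (running total 8).
COOCH2CH3: ester, 1 C=O (running total 9).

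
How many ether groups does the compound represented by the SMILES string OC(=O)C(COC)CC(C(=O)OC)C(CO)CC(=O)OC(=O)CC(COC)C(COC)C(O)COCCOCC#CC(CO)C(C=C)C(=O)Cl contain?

Taking each segment in turn:
  HOOC: –COOH: carbonyl C bonded to –OH and C → carboxylic acid (the –OH is not a separate alcohol).
  CH(CH2OCH3): pendant –CH2OCH3: C–O–C linkage → ether.
  CH(COOCH3): pendant –COOCH3: carbonyl C bonded to C and –OCH3 → ester.
  CH(CH2OH): pendant –CH2OH on an sp³ backbone C → alcohol.
  CH2CO-O-COCH2: two acyl groups sharing one oxygen, –C(=O)–O–C(=O)– → anhydride.
  CH(CH2OCH3): pendant –CH2OCH3: C–O–C linkage → ether.
  CH(CH2OCH3): pendant –CH2OCH3: C–O–C linkage → ether.
  CH(OH): –OH on an sp³ carbon → alcohol (secondary).
  CH2OCH2: C–O–C with sp³ carbons on both sides and no adjacent C=O → ether.
  CH2OCH2: C–O–C with sp³ carbons on both sides and no adjacent C=O → ether.
  C≡C: C≡C triple bond → alkyne.
  CH(CH2OH): pendant –CH2OH on an sp³ backbone C → alcohol.
  CH(CH=CH2): pendant –CH=CH2: C=C double bond → alkene.
  COCl: –C(=O)Cl: carbonyl C bonded to C and to a halogen → acyl halide (not alkyl halide).
Ether appears at: CH(CH2OCH3), CH(CH2OCH3), CH(CH2OCH3), CH2OCH2, CH2OCH2 → 5.

5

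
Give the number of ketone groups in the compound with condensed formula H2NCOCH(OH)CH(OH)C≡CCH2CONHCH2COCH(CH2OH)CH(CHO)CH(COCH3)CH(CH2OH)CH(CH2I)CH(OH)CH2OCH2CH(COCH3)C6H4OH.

Working along the chain:
  H2NCO: –C(=O)NH2: carbonyl C bonded to C and to N → amide (the N is not a separate amine).
  CH(OH): –OH on an sp³ carbon → alcohol (secondary).
  CH(OH): –OH on an sp³ carbon → alcohol (secondary).
  C≡C: C≡C triple bond → alkyne.
  CH2CONHCH2: –C(=O)–N– linkage → amide (the N is not an amine).
  CO: –C(=O)– with carbon on both sides → ketone.
  CH(CH2OH): pendant –CH2OH on an sp³ backbone C → alcohol.
  CH(CHO): pendant –CHO: carbonyl C bonded to C and H → aldehyde.
  CH(COCH3): pendant –COCH3: carbonyl C bonded to two carbons → ketone.
  CH(CH2OH): pendant –CH2OH on an sp³ backbone C → alcohol.
  CH(CH2I): pendant –CH2X: halogen on sp³ carbon → alkyl halide.
  CH(OH): –OH on an sp³ carbon → alcohol (secondary).
  CH2OCH2: C–O–C with sp³ carbons on both sides and no adjacent C=O → ether.
  CH(COCH3): pendant –COCH3: carbonyl C bonded to two carbons → ketone.
  C6H4OH: –OH attached directly to an aromatic ring → phenol (not alcohol); the ring itself is an arene.
Ketone appears at: CO, CH(COCH3), CH(COCH3) → 3.

3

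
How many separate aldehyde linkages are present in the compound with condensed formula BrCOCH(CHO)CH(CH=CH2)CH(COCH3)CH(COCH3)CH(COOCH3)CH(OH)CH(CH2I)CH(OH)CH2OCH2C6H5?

Taking each segment in turn:
  BrCO: –C(=O)Br: carbonyl C bonded to C and to a halogen → acyl halide (not alkyl halide).
  CH(CHO): pendant –CHO: carbonyl C bonded to C and H → aldehyde.
  CH(CH=CH2): pendant –CH=CH2: C=C double bond → alkene.
  CH(COCH3): pendant –COCH3: carbonyl C bonded to two carbons → ketone.
  CH(COCH3): pendant –COCH3: carbonyl C bonded to two carbons → ketone.
  CH(COOCH3): pendant –COOCH3: carbonyl C bonded to C and –OCH3 → ester.
  CH(OH): –OH on an sp³ carbon → alcohol (secondary).
  CH(CH2I): pendant –CH2X: halogen on sp³ carbon → alkyl halide.
  CH(OH): –OH on an sp³ carbon → alcohol (secondary).
  CH2OCH2: C–O–C with sp³ carbons on both sides and no adjacent C=O → ether.
  C6H5: –C6H5 phenyl ring → arene.
Aldehyde appears at: CH(CHO) → 1.

1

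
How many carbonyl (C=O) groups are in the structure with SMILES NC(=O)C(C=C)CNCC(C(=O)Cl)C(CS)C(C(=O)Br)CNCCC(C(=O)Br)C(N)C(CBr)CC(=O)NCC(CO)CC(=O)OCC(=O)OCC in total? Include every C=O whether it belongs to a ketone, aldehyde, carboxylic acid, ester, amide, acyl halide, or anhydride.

7

H2NCO: amide, 1 C=O (running total 1).
CH(COCl): acyl halide, 1 C=O (running total 2).
CH(COBr): acyl halide, 1 C=O (running total 3).
CH(COBr): acyl halide, 1 C=O (running total 4).
CH2CONHCH2: amide, 1 C=O (running total 5).
CH2COOCH2: ester, 1 C=O (running total 6).
COOCH2CH3: ester, 1 C=O (running total 7).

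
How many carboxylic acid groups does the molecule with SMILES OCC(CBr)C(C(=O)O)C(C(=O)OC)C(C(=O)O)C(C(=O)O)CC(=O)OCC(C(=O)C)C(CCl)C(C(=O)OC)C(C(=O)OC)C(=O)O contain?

4

HO– on an sp³ carbon → alcohol.
pendant –CH2X: halogen on sp³ carbon → alkyl halide.
pendant –COOH: carbonyl C bonded to C and –OH → carboxylic acid.
pendant –COOCH3: carbonyl C bonded to C and –OCH3 → ester.
pendant –COOH: carbonyl C bonded to C and –OH → carboxylic acid.
pendant –COOH: carbonyl C bonded to C and –OH → carboxylic acid.
–C(=O)–O–C with C on the carbonyl side → ester.
pendant –COCH3: carbonyl C bonded to two carbons → ketone.
pendant –CH2X: halogen on sp³ carbon → alkyl halide.
pendant –COOCH3: carbonyl C bonded to C and –OCH3 → ester.
pendant –COOCH3: carbonyl C bonded to C and –OCH3 → ester.
–COOH: carbonyl C bonded to –OH and C → carboxylic acid (the –OH is not a separate alcohol).
Carboxylic acid appears at: CH(COOH), CH(COOH), CH(COOH), COOH → 4.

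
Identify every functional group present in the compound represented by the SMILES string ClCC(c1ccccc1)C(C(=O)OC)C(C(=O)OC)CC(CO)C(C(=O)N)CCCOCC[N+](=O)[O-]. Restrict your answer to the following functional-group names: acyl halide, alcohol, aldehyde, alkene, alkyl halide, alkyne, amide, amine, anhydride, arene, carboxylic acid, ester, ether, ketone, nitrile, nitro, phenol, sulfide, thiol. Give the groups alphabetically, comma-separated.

Working along the chain:
  ClCH2: halogen on an sp³ carbon → alkyl halide.
  CH(C6H5): pendant –C6H5: benzene ring → arene.
  CH(COOCH3): pendant –COOCH3: carbonyl C bonded to C and –OCH3 → ester.
  CH(COOCH3): pendant –COOCH3: carbonyl C bonded to C and –OCH3 → ester.
  CH(CH2OH): pendant –CH2OH on an sp³ backbone C → alcohol.
  CH(CONH2): pendant –CONH2: carbonyl C bonded to C and N → amide.
  CH2OCH2: C–O–C with sp³ carbons on both sides and no adjacent C=O → ether.
  CH2NO2: –NO2 on carbon → nitro group.

alcohol, alkyl halide, amide, arene, ester, ether, nitro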